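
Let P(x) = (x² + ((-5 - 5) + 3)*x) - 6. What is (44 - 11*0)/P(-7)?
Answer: 11/23 ≈ 0.47826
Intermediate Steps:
P(x) = -6 + x² - 7*x (P(x) = (x² + (-10 + 3)*x) - 6 = (x² - 7*x) - 6 = -6 + x² - 7*x)
(44 - 11*0)/P(-7) = (44 - 11*0)/(-6 + (-7)² - 7*(-7)) = (44 + 0)/(-6 + 49 + 49) = 44/92 = (1/92)*44 = 11/23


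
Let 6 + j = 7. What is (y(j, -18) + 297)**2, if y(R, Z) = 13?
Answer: 96100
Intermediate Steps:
j = 1 (j = -6 + 7 = 1)
(y(j, -18) + 297)**2 = (13 + 297)**2 = 310**2 = 96100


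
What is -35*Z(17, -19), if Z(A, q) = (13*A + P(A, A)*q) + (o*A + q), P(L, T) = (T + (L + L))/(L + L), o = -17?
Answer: 8085/2 ≈ 4042.5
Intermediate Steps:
P(L, T) = (T + 2*L)/(2*L) (P(L, T) = (T + 2*L)/((2*L)) = (T + 2*L)*(1/(2*L)) = (T + 2*L)/(2*L))
Z(A, q) = -4*A + 5*q/2 (Z(A, q) = (13*A + ((A + A/2)/A)*q) + (-17*A + q) = (13*A + ((3*A/2)/A)*q) + (q - 17*A) = (13*A + 3*q/2) + (q - 17*A) = -4*A + 5*q/2)
-35*Z(17, -19) = -35*(-4*17 + (5/2)*(-19)) = -35*(-68 - 95/2) = -35*(-231/2) = 8085/2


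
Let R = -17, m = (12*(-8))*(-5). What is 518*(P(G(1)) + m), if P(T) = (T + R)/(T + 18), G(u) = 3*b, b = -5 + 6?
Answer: 744884/3 ≈ 2.4829e+5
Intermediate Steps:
m = 480 (m = -96*(-5) = 480)
b = 1
G(u) = 3 (G(u) = 3*1 = 3)
P(T) = (-17 + T)/(18 + T) (P(T) = (T - 17)/(T + 18) = (-17 + T)/(18 + T))
518*(P(G(1)) + m) = 518*((-17 + 3)/(18 + 3) + 480) = 518*(-14/21 + 480) = 518*((1/21)*(-14) + 480) = 518*(-⅔ + 480) = 518*(1438/3) = 744884/3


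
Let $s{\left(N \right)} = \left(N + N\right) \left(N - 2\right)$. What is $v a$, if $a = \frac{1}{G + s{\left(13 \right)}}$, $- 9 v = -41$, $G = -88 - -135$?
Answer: $\frac{41}{2997} \approx 0.01368$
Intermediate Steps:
$G = 47$ ($G = -88 + 135 = 47$)
$s{\left(N \right)} = 2 N \left(-2 + N\right)$
$v = \frac{41}{9}$ ($v = \left(- \frac{1}{9}\right) \left(-41\right) = \frac{41}{9} \approx 4.5556$)
$a = \frac{1}{333}$ ($a = \frac{1}{47 + 2 \cdot 13 \left(-2 + 13\right)} = \frac{1}{47 + 2 \cdot 13 \cdot 11} = \frac{1}{47 + 286} = \frac{1}{333} \approx 0.003003$)
$v a = \frac{41}{9} \cdot \frac{1}{333} = \frac{41}{2997}$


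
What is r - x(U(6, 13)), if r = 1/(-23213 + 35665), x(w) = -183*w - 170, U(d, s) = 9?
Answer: 22625285/12452 ≈ 1817.0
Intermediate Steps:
x(w) = -170 - 183*w
r = 1/12452 ≈ 8.0308e-5
r - x(U(6, 13)) = 1/12452 - (-170 - 183*9) = 1/12452 - (-170 - 1647) = 1/12452 - 1*(-1817) = 1/12452 + 1817 = 22625285/12452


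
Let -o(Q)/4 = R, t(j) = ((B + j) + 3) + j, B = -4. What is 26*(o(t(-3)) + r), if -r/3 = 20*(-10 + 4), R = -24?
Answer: 11856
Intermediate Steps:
t(j) = -1 + 2*j (t(j) = ((-4 + j) + 3) + j = (-1 + j) + j = -1 + 2*j)
o(Q) = 96 (o(Q) = -4*(-24) = 96)
r = 360 (r = -60*(-10 + 4) = -60*(-6) = -3*(-120) = 360)
26*(o(t(-3)) + r) = 26*(96 + 360) = 26*456 = 11856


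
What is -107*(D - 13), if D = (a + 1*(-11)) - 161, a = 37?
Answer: 15836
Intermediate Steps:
D = -135 (D = (37 + 1*(-11)) - 161 = (37 - 11) - 161 = 26 - 161 = -135)
-107*(D - 13) = -107*(-135 - 13) = -107*(-148) = 15836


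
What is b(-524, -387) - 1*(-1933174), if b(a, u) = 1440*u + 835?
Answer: 1376729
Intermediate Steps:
b(a, u) = 835 + 1440*u
b(-524, -387) - 1*(-1933174) = (835 + 1440*(-387)) - 1*(-1933174) = (835 - 557280) + 1933174 = -556445 + 1933174 = 1376729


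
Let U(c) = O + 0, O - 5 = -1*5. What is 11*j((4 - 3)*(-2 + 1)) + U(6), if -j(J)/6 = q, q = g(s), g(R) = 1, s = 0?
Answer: -66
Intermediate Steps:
q = 1
O = 0 (O = 5 - 1*5 = 5 - 5 = 0)
j(J) = -6 (j(J) = -6*1 = -6)
U(c) = 0 (U(c) = 0 + 0 = 0)
11*j((4 - 3)*(-2 + 1)) + U(6) = 11*(-6) + 0 = -66 + 0 = -66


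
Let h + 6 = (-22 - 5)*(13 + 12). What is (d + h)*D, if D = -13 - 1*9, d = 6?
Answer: 14850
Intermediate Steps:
D = -22 (D = -13 - 9 = -22)
h = -681 (h = -6 + (-22 - 5)*(13 + 12) = -6 - 27*25 = -6 - 675 = -681)
(d + h)*D = (6 - 681)*(-22) = -675*(-22) = 14850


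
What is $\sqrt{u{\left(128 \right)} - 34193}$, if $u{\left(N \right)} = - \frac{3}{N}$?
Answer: $\frac{i \sqrt{8753414}}{16} \approx 184.91 i$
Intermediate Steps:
$\sqrt{u{\left(128 \right)} - 34193} = \sqrt{- \frac{3}{128} - 34193} = \sqrt{- \frac{4376707}{128}} = \frac{i \sqrt{8753414}}{16}$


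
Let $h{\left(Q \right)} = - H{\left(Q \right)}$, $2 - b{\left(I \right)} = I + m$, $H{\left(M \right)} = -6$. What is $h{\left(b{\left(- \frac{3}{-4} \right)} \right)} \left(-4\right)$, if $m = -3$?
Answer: $-24$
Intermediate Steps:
$b{\left(I \right)} = 5 - I$ ($b{\left(I \right)} = 2 - \left(I - 3\right) = 2 - \left(-3 + I\right) = 5 - I$)
$h{\left(Q \right)} = 6$ ($h{\left(Q \right)} = \left(-1\right) \left(-6\right) = 6$)
$h{\left(b{\left(- \frac{3}{-4} \right)} \right)} \left(-4\right) = 6 \left(-4\right) = -24$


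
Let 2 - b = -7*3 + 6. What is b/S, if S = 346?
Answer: 17/346 ≈ 0.049133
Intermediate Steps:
b = 17 (b = 2 - (-7*3 + 6) = 2 - (-21 + 6) = 2 - 1*(-15) = 2 + 15 = 17)
b/S = 17/346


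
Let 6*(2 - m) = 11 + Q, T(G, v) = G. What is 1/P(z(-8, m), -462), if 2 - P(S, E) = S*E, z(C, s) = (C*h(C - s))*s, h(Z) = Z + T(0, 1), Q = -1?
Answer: 3/30806 ≈ 9.7384e-5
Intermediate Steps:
m = 1/3 (m = 2 - (11 - 1)/6 = 2 - 1/6*10 = 2 - 5/3 = 1/3 ≈ 0.33333)
h(Z) = Z (h(Z) = Z + 0 = Z)
z(C, s) = C*s*(C - s) (z(C, s) = (C*(C - s))*s = C*s*(C - s))
P(S, E) = 2 - E*S (P(S, E) = 2 - S*E = 2 - E*S)
1/P(z(-8, m), -462) = 1/(2 - 1*(-462)*(-8*1/3*(-8 - 1*1/3))) = 1/(2 - 1*(-462)*(-8*1/3*(-8 - 1/3))) = 1/(2 - 1*(-462)*(-8*1/3*(-25/3))) = 1/(2 - 1*(-462)*200/9) = 1/(2 + 30800/3) = 1/(30806/3) = 3/30806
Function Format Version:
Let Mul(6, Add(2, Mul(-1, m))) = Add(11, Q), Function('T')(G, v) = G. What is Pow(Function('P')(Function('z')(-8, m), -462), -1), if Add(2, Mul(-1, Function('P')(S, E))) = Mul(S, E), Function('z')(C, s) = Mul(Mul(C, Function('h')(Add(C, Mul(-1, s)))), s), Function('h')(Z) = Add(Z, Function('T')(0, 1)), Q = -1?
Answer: Rational(3, 30806) ≈ 9.7384e-5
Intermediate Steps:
m = Rational(1, 3) (m = Add(2, Mul(Rational(-1, 6), Add(11, -1))) = Add(2, Mul(Rational(-1, 6), 10)) = Add(2, Rational(-5, 3)) = Rational(1, 3) ≈ 0.33333)
Function('h')(Z) = Z (Function('h')(Z) = Add(Z, 0) = Z)
Function('z')(C, s) = Mul(C, s, Add(C, Mul(-1, s))) (Function('z')(C, s) = Mul(Mul(C, Add(C, Mul(-1, s))), s) = Mul(C, s, Add(C, Mul(-1, s))))
Function('P')(S, E) = Add(2, Mul(-1, E, S)) (Function('P')(S, E) = Add(2, Mul(-1, Mul(S, E))) = Add(2, Mul(-1, Mul(E, S))) = Add(2, Mul(-1, E, S)))
Pow(Function('P')(Function('z')(-8, m), -462), -1) = Pow(Add(2, Mul(-1, -462, Mul(-8, Rational(1, 3), Add(-8, Mul(-1, Rational(1, 3)))))), -1) = Pow(Add(2, Mul(-1, -462, Mul(-8, Rational(1, 3), Add(-8, Rational(-1, 3))))), -1) = Pow(Add(2, Mul(-1, -462, Mul(-8, Rational(1, 3), Rational(-25, 3)))), -1) = Pow(Add(2, Mul(-1, -462, Rational(200, 9))), -1) = Pow(Add(2, Rational(30800, 3)), -1) = Pow(Rational(30806, 3), -1) = Rational(3, 30806)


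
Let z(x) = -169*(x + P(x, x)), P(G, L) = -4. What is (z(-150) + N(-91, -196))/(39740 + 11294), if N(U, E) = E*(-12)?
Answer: 14189/25517 ≈ 0.55606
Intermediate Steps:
z(x) = 676 - 169*x (z(x) = -169*(x - 4) = -169*(-4 + x) = 676 - 169*x)
N(U, E) = -12*E
(z(-150) + N(-91, -196))/(39740 + 11294) = ((676 - 169*(-150)) - 12*(-196))/(39740 + 11294) = ((676 + 25350) + 2352)/51034 = (26026 + 2352)*(1/51034) = 28378*(1/51034) = 14189/25517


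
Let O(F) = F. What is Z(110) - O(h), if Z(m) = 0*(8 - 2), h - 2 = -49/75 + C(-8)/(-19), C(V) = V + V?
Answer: -3119/1425 ≈ -2.1888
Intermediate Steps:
C(V) = 2*V
h = 3119/1425 (h = 2 + (-49/75 + (2*(-8))/(-19)) = 2 + (-49*1/75 - 16*(-1/19)) = 2 + (-49/75 + 16/19) = 2 + 269/1425 = 3119/1425 ≈ 2.1888)
Z(m) = 0 (Z(m) = 0*6 = 0)
Z(110) - O(h) = 0 - 1*3119/1425 = 0 - 3119/1425 = -3119/1425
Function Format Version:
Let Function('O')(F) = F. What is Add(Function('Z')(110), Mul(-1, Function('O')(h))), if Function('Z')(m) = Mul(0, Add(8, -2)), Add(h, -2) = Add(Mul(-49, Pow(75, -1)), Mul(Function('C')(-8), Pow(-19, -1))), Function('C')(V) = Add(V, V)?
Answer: Rational(-3119, 1425) ≈ -2.1888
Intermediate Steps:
Function('C')(V) = Mul(2, V)
h = Rational(3119, 1425) (h = Add(2, Add(Mul(-49, Pow(75, -1)), Mul(Mul(2, -8), Pow(-19, -1)))) = Add(2, Add(Mul(-49, Rational(1, 75)), Mul(-16, Rational(-1, 19)))) = Add(2, Add(Rational(-49, 75), Rational(16, 19))) = Add(2, Rational(269, 1425)) = Rational(3119, 1425) ≈ 2.1888)
Function('Z')(m) = 0 (Function('Z')(m) = Mul(0, 6) = 0)
Add(Function('Z')(110), Mul(-1, Function('O')(h))) = Add(0, Mul(-1, Rational(3119, 1425))) = Add(0, Rational(-3119, 1425)) = Rational(-3119, 1425)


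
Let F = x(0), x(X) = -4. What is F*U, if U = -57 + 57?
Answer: 0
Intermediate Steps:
F = -4
U = 0
F*U = -4*0 = 0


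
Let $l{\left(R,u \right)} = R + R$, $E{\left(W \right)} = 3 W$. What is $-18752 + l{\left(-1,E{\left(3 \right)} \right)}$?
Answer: $-18754$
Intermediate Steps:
$l{\left(R,u \right)} = 2 R$
$-18752 + l{\left(-1,E{\left(3 \right)} \right)} = -18752 + 2 \left(-1\right) = -18752 - 2 = -18754$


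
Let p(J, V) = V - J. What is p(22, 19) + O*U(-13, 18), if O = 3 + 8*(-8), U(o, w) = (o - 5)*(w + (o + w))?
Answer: 25251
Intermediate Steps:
U(o, w) = (-5 + o)*(o + 2*w)
O = -61 (O = 3 - 64 = -61)
p(22, 19) + O*U(-13, 18) = (19 - 1*22) - 61*((-13)² - 10*18 - 5*(-13) + 2*(-13)*18) = (19 - 22) - 61*(169 - 180 + 65 - 468) = -3 - 61*(-414) = -3 + 25254 = 25251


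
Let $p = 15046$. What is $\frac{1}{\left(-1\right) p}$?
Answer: $- \frac{1}{15046} \approx -6.6463 \cdot 10^{-5}$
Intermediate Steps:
$\frac{1}{\left(-1\right) p} = \frac{1}{\left(-1\right) 15046} = \frac{1}{-15046} = - \frac{1}{15046}$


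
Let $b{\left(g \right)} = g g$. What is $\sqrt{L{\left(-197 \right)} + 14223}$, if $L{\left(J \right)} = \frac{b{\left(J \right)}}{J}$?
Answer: $\sqrt{14026} \approx 118.43$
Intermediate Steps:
$b{\left(g \right)} = g^{2}$
$L{\left(J \right)} = J$ ($L{\left(J \right)} = \frac{J^{2}}{J} = J$)
$\sqrt{L{\left(-197 \right)} + 14223} = \sqrt{-197 + 14223} = \sqrt{14026}$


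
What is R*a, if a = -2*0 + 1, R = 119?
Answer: 119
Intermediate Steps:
a = 1 (a = 0 + 1 = 1)
R*a = 119*1 = 119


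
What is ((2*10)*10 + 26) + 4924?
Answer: 5150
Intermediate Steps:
((2*10)*10 + 26) + 4924 = (20*10 + 26) + 4924 = (200 + 26) + 4924 = 226 + 4924 = 5150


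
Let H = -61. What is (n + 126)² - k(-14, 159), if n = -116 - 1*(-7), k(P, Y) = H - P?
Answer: 336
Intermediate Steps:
k(P, Y) = -61 - P
n = -109 (n = -116 + 7 = -109)
(n + 126)² - k(-14, 159) = (-109 + 126)² - (-61 - 1*(-14)) = 17² - (-61 + 14) = 289 - 1*(-47) = 289 + 47 = 336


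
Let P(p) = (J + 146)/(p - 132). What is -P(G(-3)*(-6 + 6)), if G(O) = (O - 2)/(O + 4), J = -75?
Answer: 71/132 ≈ 0.53788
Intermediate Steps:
G(O) = (-2 + O)/(4 + O)
P(p) = 71/(-132 + p) (P(p) = (-75 + 146)/(p - 132) = 71/(-132 + p))
-P(G(-3)*(-6 + 6)) = -71/(-132 + ((-2 - 3)/(4 - 3))*(-6 + 6)) = -71/(-132 + (-5/1)*0) = -71/(-132 + (1*(-5))*0) = -71/(-132 - 5*0) = -71/(-132 + 0) = -71/(-132) = -71*(-1)/132 = -1*(-71/132) = 71/132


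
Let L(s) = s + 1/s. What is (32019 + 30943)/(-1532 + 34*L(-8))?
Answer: -251848/7233 ≈ -34.819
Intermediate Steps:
(32019 + 30943)/(-1532 + 34*L(-8)) = (32019 + 30943)/(-1532 + 34*(-8 + 1/(-8))) = 62962/(-1532 + 34*(-8 - ⅛)) = 62962/(-1532 + 34*(-65/8)) = 62962/(-1532 - 1105/4) = 62962/(-7233/4) = 62962*(-4/7233) = -251848/7233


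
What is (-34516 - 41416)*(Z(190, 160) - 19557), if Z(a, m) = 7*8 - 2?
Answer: 1480901796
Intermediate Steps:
Z(a, m) = 54 (Z(a, m) = 56 - 2 = 54)
(-34516 - 41416)*(Z(190, 160) - 19557) = (-34516 - 41416)*(54 - 19557) = -75932*(-19503) = 1480901796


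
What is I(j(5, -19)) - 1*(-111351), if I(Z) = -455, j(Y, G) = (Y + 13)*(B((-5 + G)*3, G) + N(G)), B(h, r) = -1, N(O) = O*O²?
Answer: 110896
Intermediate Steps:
N(O) = O³
j(Y, G) = (-1 + G³)*(13 + Y) (j(Y, G) = (Y + 13)*(-1 + G³) = (13 + Y)*(-1 + G³) = (-1 + G³)*(13 + Y))
I(j(5, -19)) - 1*(-111351) = -455 - 1*(-111351) = -455 + 111351 = 110896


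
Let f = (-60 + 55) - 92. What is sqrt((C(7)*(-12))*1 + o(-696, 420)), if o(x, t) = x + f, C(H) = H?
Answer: I*sqrt(877) ≈ 29.614*I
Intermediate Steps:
f = -97 (f = -5 - 92 = -97)
o(x, t) = -97 + x (o(x, t) = x - 97 = -97 + x)
sqrt((C(7)*(-12))*1 + o(-696, 420)) = sqrt((7*(-12))*1 + (-97 - 696)) = sqrt(-84*1 - 793) = sqrt(-84 - 793) = sqrt(-877) = I*sqrt(877)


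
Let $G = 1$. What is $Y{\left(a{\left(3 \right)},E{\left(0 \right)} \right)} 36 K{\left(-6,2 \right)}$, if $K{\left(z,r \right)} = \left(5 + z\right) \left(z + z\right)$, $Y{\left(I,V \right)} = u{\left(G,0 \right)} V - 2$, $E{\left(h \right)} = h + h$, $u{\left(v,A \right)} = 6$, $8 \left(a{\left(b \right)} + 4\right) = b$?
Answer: $-864$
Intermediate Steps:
$a{\left(b \right)} = -4 + \frac{b}{8}$
$E{\left(h \right)} = 2 h$
$Y{\left(I,V \right)} = -2 + 6 V$ ($Y{\left(I,V \right)} = 6 V - 2 = -2 + 6 V$)
$K{\left(z,r \right)} = 2 z \left(5 + z\right)$ ($K{\left(z,r \right)} = \left(5 + z\right) 2 z = 2 z \left(5 + z\right)$)
$Y{\left(a{\left(3 \right)},E{\left(0 \right)} \right)} 36 K{\left(-6,2 \right)} = \left(-2 + 6 \cdot 2 \cdot 0\right) 36 \cdot 2 \left(-6\right) \left(5 - 6\right) = \left(-2 + 6 \cdot 0\right) 36 \cdot 2 \left(-6\right) \left(-1\right) = \left(-2 + 0\right) 36 \cdot 12 = \left(-2\right) 36 \cdot 12 = \left(-72\right) 12 = -864$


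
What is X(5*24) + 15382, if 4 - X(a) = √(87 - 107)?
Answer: 15386 - 2*I*√5 ≈ 15386.0 - 4.4721*I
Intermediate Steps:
X(a) = 4 - 2*I*√5 (X(a) = 4 - √(87 - 107) = 4 - √(-20) = 4 - 2*I*√5)
X(5*24) + 15382 = (4 - 2*I*√5) + 15382 = 15386 - 2*I*√5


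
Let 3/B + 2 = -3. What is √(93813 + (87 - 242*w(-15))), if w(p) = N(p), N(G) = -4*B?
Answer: 6*√64805/5 ≈ 305.48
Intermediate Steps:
B = -⅗ (B = 3/(-2 - 3) = 3/(-5) = 3*(-⅕) = -⅗ ≈ -0.60000)
N(G) = 12/5 (N(G) = -4*(-⅗) = 12/5)
w(p) = 12/5
√(93813 + (87 - 242*w(-15))) = √(93813 + (87 - 242*12/5)) = √(93813 + (87 - 2904/5)) = √(93813 - 2469/5) = √(466596/5) = 6*√64805/5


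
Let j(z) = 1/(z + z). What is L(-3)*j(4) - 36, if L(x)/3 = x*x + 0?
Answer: -261/8 ≈ -32.625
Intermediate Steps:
L(x) = 3*x**2 (L(x) = 3*(x*x + 0) = 3*(x**2 + 0) = 3*x**2)
j(z) = 1/(2*z)
L(-3)*j(4) - 36 = (3*(-3)**2)*((1/2)/4) - 36 = (3*9)*((1/2)*(1/4)) - 36 = 27*(1/8) - 36 = 27/8 - 36 = -261/8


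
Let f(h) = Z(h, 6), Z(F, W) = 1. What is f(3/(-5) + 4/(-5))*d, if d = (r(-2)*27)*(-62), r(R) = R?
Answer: 3348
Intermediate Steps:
f(h) = 1
d = 3348 (d = -2*27*(-62) = -54*(-62) = 3348)
f(3/(-5) + 4/(-5))*d = 1*3348 = 3348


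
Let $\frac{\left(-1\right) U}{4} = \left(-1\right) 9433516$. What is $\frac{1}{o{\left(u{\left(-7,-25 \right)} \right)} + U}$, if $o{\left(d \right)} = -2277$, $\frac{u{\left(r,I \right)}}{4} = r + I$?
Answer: $\frac{1}{37731787} \approx 2.6503 \cdot 10^{-8}$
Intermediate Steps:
$u{\left(r,I \right)} = 4 I + 4 r$ ($u{\left(r,I \right)} = 4 \left(r + I\right) = 4 \left(I + r\right) = 4 I + 4 r$)
$U = 37734064$ ($U = - 4 \left(\left(-1\right) 9433516\right) = \left(-4\right) \left(-9433516\right) = 37734064$)
$\frac{1}{o{\left(u{\left(-7,-25 \right)} \right)} + U} = \frac{1}{-2277 + 37734064} = \frac{1}{37731787}$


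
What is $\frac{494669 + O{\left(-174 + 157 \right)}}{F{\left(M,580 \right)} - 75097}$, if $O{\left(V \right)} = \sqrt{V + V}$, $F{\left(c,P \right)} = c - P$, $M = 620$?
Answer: $- \frac{494669}{75057} - \frac{i \sqrt{34}}{75057} \approx -6.5906 - 7.7687 \cdot 10^{-5} i$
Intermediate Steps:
$O{\left(V \right)} = \sqrt{2} \sqrt{V}$ ($O{\left(V \right)} = \sqrt{2 V} = \sqrt{2} \sqrt{V}$)
$\frac{494669 + O{\left(-174 + 157 \right)}}{F{\left(M,580 \right)} - 75097} = \frac{494669 + \sqrt{2} \sqrt{-174 + 157}}{\left(620 - 580\right) - 75097} = \frac{494669 + \sqrt{2} \sqrt{-17}}{\left(620 - 580\right) - 75097} = \frac{494669 + \sqrt{2} i \sqrt{17}}{40 - 75097} = \frac{494669 + i \sqrt{34}}{-75057} = \left(494669 + i \sqrt{34}\right) \left(- \frac{1}{75057}\right) = - \frac{494669}{75057} - \frac{i \sqrt{34}}{75057}$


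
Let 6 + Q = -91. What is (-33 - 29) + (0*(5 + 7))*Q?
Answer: -62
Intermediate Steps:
Q = -97 (Q = -6 - 91 = -97)
(-33 - 29) + (0*(5 + 7))*Q = (-33 - 29) + (0*(5 + 7))*(-97) = -62 + (0*12)*(-97) = -62 + 0*(-97) = -62 + 0 = -62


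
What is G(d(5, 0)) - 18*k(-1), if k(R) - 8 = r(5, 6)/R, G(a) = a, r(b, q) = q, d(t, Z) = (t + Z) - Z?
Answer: -31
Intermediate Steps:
d(t, Z) = t (d(t, Z) = (Z + t) - Z = t)
k(R) = 8 + 6/R
G(d(5, 0)) - 18*k(-1) = 5 - 18*(8 + 6/(-1)) = 5 - 18*(8 + 6*(-1)) = 5 - 18*(8 - 6) = 5 - 18*2 = 5 - 36 = -31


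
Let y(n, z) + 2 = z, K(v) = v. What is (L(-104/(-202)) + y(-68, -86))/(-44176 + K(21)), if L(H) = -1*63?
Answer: 151/44155 ≈ 0.0034198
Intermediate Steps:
y(n, z) = -2 + z
L(H) = -63
(L(-104/(-202)) + y(-68, -86))/(-44176 + K(21)) = (-63 + (-2 - 86))/(-44176 + 21) = (-63 - 88)/(-44155) = -151*(-1/44155) = 151/44155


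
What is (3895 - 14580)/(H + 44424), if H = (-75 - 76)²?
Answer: -2137/13445 ≈ -0.15894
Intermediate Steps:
H = 22801 (H = (-151)² = 22801)
(3895 - 14580)/(H + 44424) = (3895 - 14580)/(22801 + 44424) = -10685/67225 = -10685*1/67225 = -2137/13445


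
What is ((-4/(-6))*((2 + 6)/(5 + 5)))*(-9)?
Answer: -24/5 ≈ -4.8000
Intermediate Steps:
((-4/(-6))*((2 + 6)/(5 + 5)))*(-9) = ((-4*(-⅙))*(8/10))*(-9) = (2*(8*(⅒))/3)*(-9) = ((⅔)*(⅘))*(-9) = (8/15)*(-9) = -24/5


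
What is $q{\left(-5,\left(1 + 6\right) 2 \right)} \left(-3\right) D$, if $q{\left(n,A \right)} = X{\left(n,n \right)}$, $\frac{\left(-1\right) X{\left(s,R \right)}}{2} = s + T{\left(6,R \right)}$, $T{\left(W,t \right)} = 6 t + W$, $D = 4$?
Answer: $-696$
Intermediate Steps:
$T{\left(W,t \right)} = W + 6 t$
$X{\left(s,R \right)} = -12 - 12 R - 2 s$ ($X{\left(s,R \right)} = - 2 \left(s + \left(6 + 6 R\right)\right) = - 2 \left(6 + s + 6 R\right) = -12 - 12 R - 2 s$)
$q{\left(n,A \right)} = -12 - 14 n$ ($q{\left(n,A \right)} = -12 - 12 n - 2 n = -12 - 14 n$)
$q{\left(-5,\left(1 + 6\right) 2 \right)} \left(-3\right) D = \left(-12 - -70\right) \left(-3\right) 4 = \left(-12 + 70\right) \left(-3\right) 4 = 58 \left(-3\right) 4 = \left(-174\right) 4 = -696$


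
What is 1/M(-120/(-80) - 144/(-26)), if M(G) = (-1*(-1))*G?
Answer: 26/183 ≈ 0.14208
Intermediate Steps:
M(G) = G (M(G) = 1*G = G)
1/M(-120/(-80) - 144/(-26)) = 1/(-120/(-80) - 144/(-26)) = 1/(-120*(-1/80) - 144*(-1/26)) = 1/(3/2 + 72/13) = 1/(183/26) = 26/183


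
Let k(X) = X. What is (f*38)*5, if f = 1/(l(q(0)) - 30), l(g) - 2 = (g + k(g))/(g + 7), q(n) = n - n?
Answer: -95/14 ≈ -6.7857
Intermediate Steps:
q(n) = 0
l(g) = 2 + 2*g/(7 + g) (l(g) = 2 + (g + g)/(g + 7) = 2 + (2*g)/(7 + g) = 2 + 2*g/(7 + g))
f = -1/28 (f = 1/(2*(7 + 2*0)/(7 + 0) - 30) = 1/(2*(7 + 0)/7 - 30) = 1/(2*(1/7)*7 - 30) = 1/(2 - 30) = 1/(-28) = -1/28 ≈ -0.035714)
(f*38)*5 = -1/28*38*5 = -19/14*5 = -95/14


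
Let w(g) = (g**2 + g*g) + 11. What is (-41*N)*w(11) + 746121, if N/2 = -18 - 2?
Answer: 1161041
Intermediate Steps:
N = -40 (N = 2*(-18 - 2) = 2*(-20) = -40)
w(g) = 11 + 2*g**2 (w(g) = (g**2 + g**2) + 11 = 2*g**2 + 11 = 11 + 2*g**2)
(-41*N)*w(11) + 746121 = (-41*(-40))*(11 + 2*11**2) + 746121 = 1640*(11 + 2*121) + 746121 = 1640*(11 + 242) + 746121 = 1640*253 + 746121 = 414920 + 746121 = 1161041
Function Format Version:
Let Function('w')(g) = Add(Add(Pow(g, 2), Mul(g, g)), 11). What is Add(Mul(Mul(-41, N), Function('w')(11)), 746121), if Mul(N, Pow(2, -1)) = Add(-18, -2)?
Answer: 1161041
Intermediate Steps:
N = -40 (N = Mul(2, Add(-18, -2)) = Mul(2, -20) = -40)
Function('w')(g) = Add(11, Mul(2, Pow(g, 2))) (Function('w')(g) = Add(Add(Pow(g, 2), Pow(g, 2)), 11) = Add(Mul(2, Pow(g, 2)), 11) = Add(11, Mul(2, Pow(g, 2))))
Add(Mul(Mul(-41, N), Function('w')(11)), 746121) = Add(Mul(Mul(-41, -40), Add(11, Mul(2, Pow(11, 2)))), 746121) = Add(Mul(1640, Add(11, Mul(2, 121))), 746121) = Add(Mul(1640, Add(11, 242)), 746121) = Add(Mul(1640, 253), 746121) = Add(414920, 746121) = 1161041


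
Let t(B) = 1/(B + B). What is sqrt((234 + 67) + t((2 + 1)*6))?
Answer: sqrt(10837)/6 ≈ 17.350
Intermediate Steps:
t(B) = 1/(2*B)
sqrt((234 + 67) + t((2 + 1)*6)) = sqrt((234 + 67) + 1/(2*(((2 + 1)*6)))) = sqrt(301 + 1/(2*((3*6)))) = sqrt(301 + (1/2)/18) = sqrt(301 + (1/2)*(1/18)) = sqrt(301 + 1/36) = sqrt(10837/36) = sqrt(10837)/6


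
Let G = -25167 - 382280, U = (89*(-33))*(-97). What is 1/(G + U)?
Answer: -1/122558 ≈ -8.1594e-6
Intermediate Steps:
U = 284889 (U = -2937*(-97) = 284889)
G = -407447
1/(G + U) = 1/(-407447 + 284889) = 1/(-122558) = -1/122558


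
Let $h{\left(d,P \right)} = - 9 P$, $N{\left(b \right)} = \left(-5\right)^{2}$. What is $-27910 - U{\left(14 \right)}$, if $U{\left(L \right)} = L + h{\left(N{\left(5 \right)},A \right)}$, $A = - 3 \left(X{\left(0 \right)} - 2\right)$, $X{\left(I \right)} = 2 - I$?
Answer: $-27924$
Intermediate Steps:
$N{\left(b \right)} = 25$
$A = 0$ ($A = - 3 \left(\left(2 - 0\right) - 2\right) = - 3 \left(\left(2 + 0\right) - 2\right) = - 3 \left(2 - 2\right) = \left(-3\right) 0 = 0$)
$U{\left(L \right)} = L$ ($U{\left(L \right)} = L - 0 = L + 0 = L$)
$-27910 - U{\left(14 \right)} = -27910 - 14 = -27924$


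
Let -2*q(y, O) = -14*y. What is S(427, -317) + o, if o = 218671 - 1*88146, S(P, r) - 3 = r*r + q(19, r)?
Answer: 231150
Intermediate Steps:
q(y, O) = 7*y (q(y, O) = -(-7)*y = 7*y)
S(P, r) = 136 + r² (S(P, r) = 3 + (r*r + 7*19) = 3 + (r² + 133) = 3 + (133 + r²) = 136 + r²)
o = 130525 (o = 218671 - 88146 = 130525)
S(427, -317) + o = (136 + (-317)²) + 130525 = (136 + 100489) + 130525 = 100625 + 130525 = 231150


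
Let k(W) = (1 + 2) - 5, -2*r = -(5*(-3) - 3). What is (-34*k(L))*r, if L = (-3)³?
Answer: -612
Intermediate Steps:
L = -27
r = -9 (r = -(-1)*(5*(-3) - 3)/2 = -(-1)*(-15 - 3)/2 = -(-1)*(-18)/2 = -½*18 = -9)
k(W) = -2 (k(W) = 3 - 5 = -2)
(-34*k(L))*r = -34*(-2)*(-9) = 68*(-9) = -612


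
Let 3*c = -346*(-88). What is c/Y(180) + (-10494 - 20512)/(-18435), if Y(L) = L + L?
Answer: 4956628/165915 ≈ 29.875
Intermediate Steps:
Y(L) = 2*L
c = 30448/3 (c = (-346*(-88))/3 = (⅓)*30448 = 30448/3 ≈ 10149.)
c/Y(180) + (-10494 - 20512)/(-18435) = 30448/(3*((2*180))) + (-10494 - 20512)/(-18435) = (30448/3)/360 - 31006*(-1/18435) = (30448/3)*(1/360) + 31006/18435 = 3806/135 + 31006/18435 = 4956628/165915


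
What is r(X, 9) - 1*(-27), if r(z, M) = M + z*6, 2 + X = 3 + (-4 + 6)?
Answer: 54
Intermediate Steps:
X = 3 (X = -2 + (3 + (-4 + 6)) = -2 + (3 + 2) = -2 + 5 = 3)
r(z, M) = M + 6*z
r(X, 9) - 1*(-27) = (9 + 6*3) - 1*(-27) = (9 + 18) + 27 = 27 + 27 = 54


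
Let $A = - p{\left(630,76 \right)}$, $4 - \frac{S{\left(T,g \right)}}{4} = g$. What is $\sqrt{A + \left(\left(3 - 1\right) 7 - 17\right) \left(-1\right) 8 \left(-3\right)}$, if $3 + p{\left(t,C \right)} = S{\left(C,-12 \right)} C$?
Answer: $i \sqrt{4933} \approx 70.235 i$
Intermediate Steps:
$S{\left(T,g \right)} = 16 - 4 g$
$p{\left(t,C \right)} = -3 + 64 C$ ($p{\left(t,C \right)} = -3 + \left(16 - -48\right) C = -3 + \left(16 + 48\right) C = -3 + 64 C$)
$A = -4861$ ($A = - (-3 + 64 \cdot 76) = - (-3 + 4864) = \left(-1\right) 4861 = -4861$)
$\sqrt{A + \left(\left(3 - 1\right) 7 - 17\right) \left(-1\right) 8 \left(-3\right)} = \sqrt{-4861 + \left(\left(3 - 1\right) 7 - 17\right) \left(-1\right) 8 \left(-3\right)} = \sqrt{-4861 + \left(2 \cdot 7 - 17\right) \left(\left(-8\right) \left(-3\right)\right)} = \sqrt{-4861 + \left(14 - 17\right) 24} = \sqrt{-4861 - 72} = \sqrt{-4933} = i \sqrt{4933}$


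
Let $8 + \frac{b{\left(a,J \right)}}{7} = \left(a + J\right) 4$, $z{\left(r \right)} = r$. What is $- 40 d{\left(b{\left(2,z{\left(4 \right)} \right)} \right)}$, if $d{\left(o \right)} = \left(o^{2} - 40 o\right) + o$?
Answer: $-327040$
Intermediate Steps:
$b{\left(a,J \right)} = -56 + 28 J + 28 a$ ($b{\left(a,J \right)} = -56 + 7 \left(a + J\right) 4 = -56 + 7 \left(J + a\right) 4 = -56 + 7 \left(4 J + 4 a\right) = -56 + \left(28 J + 28 a\right) = -56 + 28 J + 28 a$)
$d{\left(o \right)} = o^{2} - 39 o$
$- 40 d{\left(b{\left(2,z{\left(4 \right)} \right)} \right)} = - 40 \left(-56 + 28 \cdot 4 + 28 \cdot 2\right) \left(-39 + \left(-56 + 28 \cdot 4 + 28 \cdot 2\right)\right) = - 40 \left(-56 + 112 + 56\right) \left(-39 + \left(-56 + 112 + 56\right)\right) = - 40 \cdot 112 \left(-39 + 112\right) = - 40 \cdot 112 \cdot 73 = \left(-40\right) 8176 = -327040$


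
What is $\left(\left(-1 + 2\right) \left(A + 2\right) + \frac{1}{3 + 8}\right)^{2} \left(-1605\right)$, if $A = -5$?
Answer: $- \frac{1643520}{121} \approx -13583.0$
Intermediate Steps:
$\left(\left(-1 + 2\right) \left(A + 2\right) + \frac{1}{3 + 8}\right)^{2} \left(-1605\right) = \left(\left(-1 + 2\right) \left(-5 + 2\right) + \frac{1}{3 + 8}\right)^{2} \left(-1605\right) = \left(1 \left(-3\right) + \frac{1}{11}\right)^{2} \left(-1605\right) = \left(-3 + \frac{1}{11}\right)^{2} \left(-1605\right) = \left(- \frac{32}{11}\right)^{2} \left(-1605\right) = \frac{1024}{121} \left(-1605\right) = - \frac{1643520}{121}$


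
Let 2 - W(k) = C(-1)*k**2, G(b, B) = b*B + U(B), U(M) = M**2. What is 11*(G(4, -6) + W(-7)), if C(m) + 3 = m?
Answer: 2310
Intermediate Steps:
C(m) = -3 + m
G(b, B) = B**2 + B*b (G(b, B) = b*B + B**2 = B*b + B**2 = B**2 + B*b)
W(k) = 2 + 4*k**2 (W(k) = 2 - (-3 - 1)*k**2 = 2 - (-4)*k**2 = 2 + 4*k**2)
11*(G(4, -6) + W(-7)) = 11*(-6*(-6 + 4) + (2 + 4*(-7)**2)) = 11*(-6*(-2) + (2 + 4*49)) = 11*(12 + (2 + 196)) = 11*(12 + 198) = 11*210 = 2310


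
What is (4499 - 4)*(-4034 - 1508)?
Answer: -24911290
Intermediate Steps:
(4499 - 4)*(-4034 - 1508) = 4495*(-5542) = -24911290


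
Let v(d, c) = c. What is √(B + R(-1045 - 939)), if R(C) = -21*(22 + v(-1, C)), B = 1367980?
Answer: √1409182 ≈ 1187.1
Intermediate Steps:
R(C) = -462 - 21*C (R(C) = -21*(22 + C) = -462 - 21*C)
√(B + R(-1045 - 939)) = √(1367980 + (-462 - 21*(-1045 - 939))) = √(1367980 + (-462 - 21*(-1984))) = √(1367980 + (-462 + 41664)) = √(1367980 + 41202) = √1409182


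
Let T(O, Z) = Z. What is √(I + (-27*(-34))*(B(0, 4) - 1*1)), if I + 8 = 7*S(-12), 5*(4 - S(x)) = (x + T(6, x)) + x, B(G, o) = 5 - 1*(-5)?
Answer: √208310/5 ≈ 91.282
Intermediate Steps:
B(G, o) = 10 (B(G, o) = 5 + 5 = 10)
S(x) = 4 - 3*x/5 (S(x) = 4 - ((x + x) + x)/5 = 4 - (2*x + x)/5 = 4 - 3*x/5)
I = 352/5 (I = -8 + 7*(4 - ⅗*(-12)) = -8 + 7*(4 + 36/5) = -8 + 7*(56/5) = -8 + 392/5 = 352/5 ≈ 70.400)
√(I + (-27*(-34))*(B(0, 4) - 1*1)) = √(352/5 + (-27*(-34))*(10 - 1*1)) = √(352/5 + 918*(10 - 1)) = √(352/5 + 918*9) = √(352/5 + 8262) = √(41662/5) = √208310/5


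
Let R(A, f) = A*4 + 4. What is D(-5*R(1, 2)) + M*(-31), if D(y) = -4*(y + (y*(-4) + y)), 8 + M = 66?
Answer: -2118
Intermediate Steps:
R(A, f) = 4 + 4*A (R(A, f) = 4*A + 4 = 4 + 4*A)
M = 58 (M = -8 + 66 = 58)
D(y) = 8*y (D(y) = -4*(y + (-4*y + y)) = -4*(y - 3*y) = -(-8)*y = 8*y)
D(-5*R(1, 2)) + M*(-31) = 8*(-5*(4 + 4*1)) + 58*(-31) = 8*(-5*(4 + 4)) - 1798 = 8*(-5*8) - 1798 = 8*(-40) - 1798 = -320 - 1798 = -2118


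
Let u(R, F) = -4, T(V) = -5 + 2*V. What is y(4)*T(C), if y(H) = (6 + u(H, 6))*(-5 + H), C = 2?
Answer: 2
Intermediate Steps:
y(H) = -10 + 2*H (y(H) = (6 - 4)*(-5 + H) = 2*(-5 + H) = -10 + 2*H)
y(4)*T(C) = (-10 + 2*4)*(-5 + 2*2) = (-10 + 8)*(-5 + 4) = -2*(-1) = 2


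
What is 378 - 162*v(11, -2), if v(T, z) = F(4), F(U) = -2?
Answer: 702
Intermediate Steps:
v(T, z) = -2
378 - 162*v(11, -2) = 378 - 162*(-2) = 378 + 324 = 702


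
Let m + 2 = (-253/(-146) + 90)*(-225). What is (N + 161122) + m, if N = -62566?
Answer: 11375459/146 ≈ 77914.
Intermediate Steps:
m = -3013717/146 (m = -2 + (-253/(-146) + 90)*(-225) = -2 + (-253*(-1/146) + 90)*(-225) = -2 + (253/146 + 90)*(-225) = -2 + (13393/146)*(-225) = -2 - 3013425/146 = -3013717/146 ≈ -20642.)
(N + 161122) + m = (-62566 + 161122) - 3013717/146 = 98556 - 3013717/146 = 11375459/146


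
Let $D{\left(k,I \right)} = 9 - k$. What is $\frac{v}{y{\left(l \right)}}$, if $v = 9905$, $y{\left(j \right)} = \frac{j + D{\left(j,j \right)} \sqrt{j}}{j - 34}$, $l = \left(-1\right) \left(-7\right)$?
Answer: $-89145 + 25470 \sqrt{7} \approx -21758.0$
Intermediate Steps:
$l = 7$
$y{\left(j \right)} = \frac{j + \sqrt{j} \left(9 - j\right)}{-34 + j}$ ($y{\left(j \right)} = \frac{j + \left(9 - j\right) \sqrt{j}}{j - 34} = \frac{j + \sqrt{j} \left(9 - j\right)}{-34 + j}$)
$\frac{v}{y{\left(l \right)}} = \frac{9905}{\frac{1}{-34 + 7} \left(7 + \sqrt{7} \left(9 - 7\right)\right)} = \frac{9905}{\frac{1}{-27} \left(7 + \sqrt{7} \left(9 - 7\right)\right)} = \frac{9905}{\left(- \frac{1}{27}\right) \left(7 + \sqrt{7} \cdot 2\right)} = \frac{9905}{\left(- \frac{1}{27}\right) \left(7 + 2 \sqrt{7}\right)} = \frac{9905}{- \frac{7}{27} - \frac{2 \sqrt{7}}{27}}$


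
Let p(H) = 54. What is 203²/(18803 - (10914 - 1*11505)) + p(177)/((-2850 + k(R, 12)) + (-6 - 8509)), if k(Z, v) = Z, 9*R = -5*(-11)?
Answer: 2101685293/991324310 ≈ 2.1201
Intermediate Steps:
R = 55/9 (R = (-5*(-11))/9 = (⅑)*55 = 55/9 ≈ 6.1111)
203²/(18803 - (10914 - 1*11505)) + p(177)/((-2850 + k(R, 12)) + (-6 - 8509)) = 203²/(18803 - (10914 - 1*11505)) + 54/((-2850 + 55/9) + (-6 - 8509)) = 41209/(18803 - (10914 - 11505)) + 54/(-25595/9 - 8515) = 41209/(18803 - 1*(-591)) + 54/(-102230/9) = 41209/(18803 + 591) + 54*(-9/102230) = 41209/19394 - 243/51115 = 2101685293/991324310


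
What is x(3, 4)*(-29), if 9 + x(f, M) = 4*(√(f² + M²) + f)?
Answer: -667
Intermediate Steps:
x(f, M) = -9 + 4*f + 4*√(M² + f²) (x(f, M) = -9 + 4*(√(f² + M²) + f) = -9 + 4*(√(M² + f²) + f) = -9 + 4*(f + √(M² + f²)) = -9 + (4*f + 4*√(M² + f²)) = -9 + 4*f + 4*√(M² + f²))
x(3, 4)*(-29) = (-9 + 4*3 + 4*√(4² + 3²))*(-29) = (-9 + 12 + 4*√(16 + 9))*(-29) = (-9 + 12 + 4*√25)*(-29) = (-9 + 12 + 4*5)*(-29) = (-9 + 12 + 20)*(-29) = 23*(-29) = -667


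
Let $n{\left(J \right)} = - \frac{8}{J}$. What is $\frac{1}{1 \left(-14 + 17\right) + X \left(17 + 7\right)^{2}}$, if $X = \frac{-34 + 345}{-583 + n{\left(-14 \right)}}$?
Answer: $- \frac{453}{137969} \approx -0.0032833$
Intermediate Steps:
$X = - \frac{2177}{4077}$ ($X = \frac{-34 + 345}{-583 - \frac{8}{-14}} = \frac{311}{-583 - - \frac{4}{7}} = \frac{311}{-583 + \frac{4}{7}} = \frac{311}{- \frac{4077}{7}} = 311 \left(- \frac{7}{4077}\right) = - \frac{2177}{4077} \approx -0.53397$)
$\frac{1}{1 \left(-14 + 17\right) + X \left(17 + 7\right)^{2}} = \frac{1}{1 \left(-14 + 17\right) - \frac{2177 \left(17 + 7\right)^{2}}{4077}} = \frac{1}{1 \cdot 3 - \frac{2177 \cdot 24^{2}}{4077}} = \frac{1}{3 - \frac{139328}{453}} = \frac{1}{- \frac{137969}{453}} = - \frac{453}{137969}$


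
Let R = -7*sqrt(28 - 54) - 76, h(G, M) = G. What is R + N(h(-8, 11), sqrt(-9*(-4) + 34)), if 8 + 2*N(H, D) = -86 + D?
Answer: -123 + sqrt(70)/2 - 7*I*sqrt(26) ≈ -118.82 - 35.693*I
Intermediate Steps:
N(H, D) = -47 + D/2 (N(H, D) = -4 + (-86 + D)/2 = -4 + (-43 + D/2) = -47 + D/2)
R = -76 - 7*I*sqrt(26) (R = -7*I*sqrt(26) - 76 = -76 - 7*I*sqrt(26) ≈ -76.0 - 35.693*I)
R + N(h(-8, 11), sqrt(-9*(-4) + 34)) = (-76 - 7*I*sqrt(26)) + (-47 + sqrt(-9*(-4) + 34)/2) = (-76 - 7*I*sqrt(26)) + (-47 + sqrt(36 + 34)/2) = (-76 - 7*I*sqrt(26)) + (-47 + sqrt(70)/2) = -123 + sqrt(70)/2 - 7*I*sqrt(26)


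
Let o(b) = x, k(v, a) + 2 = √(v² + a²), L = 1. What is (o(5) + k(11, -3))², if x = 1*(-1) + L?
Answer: (2 - √130)² ≈ 88.393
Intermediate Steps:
k(v, a) = -2 + √(a² + v²) (k(v, a) = -2 + √(v² + a²) = -2 + √(a² + v²))
x = 0 (x = 1*(-1) + 1 = -1 + 1 = 0)
o(b) = 0
(o(5) + k(11, -3))² = (0 + (-2 + √((-3)² + 11²)))² = (0 + (-2 + √(9 + 121)))² = (0 + (-2 + √130))² = (-2 + √130)²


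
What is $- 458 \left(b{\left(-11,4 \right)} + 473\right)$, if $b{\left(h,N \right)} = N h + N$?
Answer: $-198314$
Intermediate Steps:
$b{\left(h,N \right)} = N + N h$
$- 458 \left(b{\left(-11,4 \right)} + 473\right) = - 458 \left(4 \left(1 - 11\right) + 473\right) = - 458 \left(4 \left(-10\right) + 473\right) = - 458 \left(-40 + 473\right) = \left(-458\right) 433 = -198314$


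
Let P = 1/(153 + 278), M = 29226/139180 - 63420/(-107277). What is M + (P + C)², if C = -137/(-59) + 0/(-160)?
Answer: 9982694278145540707/1609128642512761210 ≈ 6.2038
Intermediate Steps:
M = 1993678867/2488468810 (M = 29226*(1/139180) - 63420*(-1/107277) = 14613/69590 + 21140/35759 = 1993678867/2488468810 ≈ 0.80117)
C = 137/59 (C = -137*(-1/59) + 0*(-1/160) = 137/59 + 0 = 137/59 ≈ 2.3220)
P = 1/431 ≈ 0.0023202
M + (P + C)² = 1993678867/2488468810 + (1/431 + 137/59)² = 1993678867/2488468810 + (59106/25429)² = 1993678867/2488468810 + 3493519236/646634041 = 9982694278145540707/1609128642512761210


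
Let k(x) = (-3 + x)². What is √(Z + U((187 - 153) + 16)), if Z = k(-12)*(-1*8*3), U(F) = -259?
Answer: I*√5659 ≈ 75.226*I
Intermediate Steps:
Z = -5400 (Z = (-3 - 12)²*(-1*8*3) = (-15)²*(-8*3) = 225*(-24) = -5400)
√(Z + U((187 - 153) + 16)) = √(-5400 - 259) = √(-5659) = I*√5659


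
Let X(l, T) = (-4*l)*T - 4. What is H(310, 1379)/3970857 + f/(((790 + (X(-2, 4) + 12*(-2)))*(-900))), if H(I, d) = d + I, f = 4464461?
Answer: -5908843084559/945858137400 ≈ -6.2471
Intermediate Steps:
H(I, d) = I + d
X(l, T) = -4 - 4*T*l (X(l, T) = -4*T*l - 4 = -4 - 4*T*l)
H(310, 1379)/3970857 + f/(((790 + (X(-2, 4) + 12*(-2)))*(-900))) = (310 + 1379)/3970857 + 4464461/(((790 + ((-4 - 4*4*(-2)) + 12*(-2)))*(-900))) = 1689*(1/3970857) + 4464461/(((790 + ((-4 + 32) - 24))*(-900))) = 563/1323619 + 4464461/(((790 + (28 - 24))*(-900))) = 563/1323619 + 4464461/(((790 + 4)*(-900))) = 563/1323619 + 4464461/((794*(-900))) = 563/1323619 + 4464461/(-714600) = 563/1323619 + 4464461*(-1/714600) = 563/1323619 - 4464461/714600 = -5908843084559/945858137400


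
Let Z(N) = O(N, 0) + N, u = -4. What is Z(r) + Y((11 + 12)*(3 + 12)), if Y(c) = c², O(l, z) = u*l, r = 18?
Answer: 118971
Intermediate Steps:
O(l, z) = -4*l
Z(N) = -3*N (Z(N) = -4*N + N = -3*N)
Z(r) + Y((11 + 12)*(3 + 12)) = -3*18 + ((11 + 12)*(3 + 12))² = -54 + (23*15)² = -54 + 345² = -54 + 119025 = 118971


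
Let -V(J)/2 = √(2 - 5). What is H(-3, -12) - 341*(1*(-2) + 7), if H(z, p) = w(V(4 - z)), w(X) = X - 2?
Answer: -1707 - 2*I*√3 ≈ -1707.0 - 3.4641*I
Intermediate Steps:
V(J) = -2*I*√3 (V(J) = -2*√(2 - 5) = -2*I*√3)
w(X) = -2 + X
H(z, p) = -2 - 2*I*√3
H(-3, -12) - 341*(1*(-2) + 7) = (-2 - 2*I*√3) - 341*(1*(-2) + 7) = (-2 - 2*I*√3) - 341*(-2 + 7) = (-2 - 2*I*√3) - 341*5 = (-2 - 2*I*√3) - 1705 = -1707 - 2*I*√3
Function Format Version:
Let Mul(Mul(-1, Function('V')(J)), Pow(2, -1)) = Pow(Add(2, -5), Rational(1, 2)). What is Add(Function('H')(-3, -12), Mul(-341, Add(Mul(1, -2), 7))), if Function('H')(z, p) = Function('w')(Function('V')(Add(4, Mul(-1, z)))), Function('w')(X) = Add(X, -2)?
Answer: Add(-1707, Mul(-2, I, Pow(3, Rational(1, 2)))) ≈ Add(-1707.0, Mul(-3.4641, I))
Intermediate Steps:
Function('V')(J) = Mul(-2, I, Pow(3, Rational(1, 2))) (Function('V')(J) = Mul(-2, Pow(Add(2, -5), Rational(1, 2))) = Mul(-2, Pow(-3, Rational(1, 2))) = Mul(-2, Mul(I, Pow(3, Rational(1, 2)))) = Mul(-2, I, Pow(3, Rational(1, 2))))
Function('w')(X) = Add(-2, X)
Function('H')(z, p) = Add(-2, Mul(-2, I, Pow(3, Rational(1, 2))))
Add(Function('H')(-3, -12), Mul(-341, Add(Mul(1, -2), 7))) = Add(Add(-2, Mul(-2, I, Pow(3, Rational(1, 2)))), Mul(-341, Add(Mul(1, -2), 7))) = Add(Add(-2, Mul(-2, I, Pow(3, Rational(1, 2)))), Mul(-341, Add(-2, 7))) = Add(Add(-2, Mul(-2, I, Pow(3, Rational(1, 2)))), Mul(-341, 5)) = Add(Add(-2, Mul(-2, I, Pow(3, Rational(1, 2)))), -1705) = Add(-1707, Mul(-2, I, Pow(3, Rational(1, 2))))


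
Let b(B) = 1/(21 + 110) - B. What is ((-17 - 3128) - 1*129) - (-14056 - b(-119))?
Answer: 1428032/131 ≈ 10901.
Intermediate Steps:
b(B) = 1/131 - B
((-17 - 3128) - 1*129) - (-14056 - b(-119)) = ((-17 - 3128) - 1*129) - (-14056 - (1/131 - 1*(-119))) = (-3145 - 129) - (-14056 - (1/131 + 119)) = -3274 - (-14056 - 1*15590/131) = -3274 - (-14056 - 15590/131) = -3274 - 1*(-1856926/131) = -3274 + 1856926/131 = 1428032/131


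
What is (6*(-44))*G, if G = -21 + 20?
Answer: 264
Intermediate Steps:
G = -1
(6*(-44))*G = (6*(-44))*(-1) = -264*(-1) = 264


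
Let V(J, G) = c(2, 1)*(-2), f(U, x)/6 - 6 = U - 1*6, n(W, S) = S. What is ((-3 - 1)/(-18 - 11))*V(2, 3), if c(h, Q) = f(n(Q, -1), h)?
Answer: 48/29 ≈ 1.6552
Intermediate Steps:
f(U, x) = 6*U (f(U, x) = 36 + 6*(U - 1*6) = 36 + 6*(U - 6) = 36 + 6*(-6 + U) = 36 + (-36 + 6*U) = 6*U)
c(h, Q) = -6 (c(h, Q) = 6*(-1) = -6)
V(J, G) = 12 (V(J, G) = -6*(-2) = 12)
((-3 - 1)/(-18 - 11))*V(2, 3) = ((-3 - 1)/(-18 - 11))*12 = -4/(-29)*12 = -4*(-1/29)*12 = (4/29)*12 = 48/29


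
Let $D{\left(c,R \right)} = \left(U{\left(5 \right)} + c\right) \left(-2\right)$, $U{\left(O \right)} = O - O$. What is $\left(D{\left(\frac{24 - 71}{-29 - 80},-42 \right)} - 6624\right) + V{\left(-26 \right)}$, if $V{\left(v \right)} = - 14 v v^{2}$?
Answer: $\frac{26098866}{109} \approx 2.3944 \cdot 10^{5}$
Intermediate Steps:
$U{\left(O \right)} = 0$
$V{\left(v \right)} = - 14 v^{3}$
$D{\left(c,R \right)} = - 2 c$ ($D{\left(c,R \right)} = \left(0 + c\right) \left(-2\right) = c \left(-2\right) = - 2 c$)
$\left(D{\left(\frac{24 - 71}{-29 - 80},-42 \right)} - 6624\right) + V{\left(-26 \right)} = \left(- 2 \frac{24 - 71}{-29 - 80} - 6624\right) - 14 \left(-26\right)^{3} = \left(- 2 \left(- \frac{47}{-109}\right) - 6624\right) - -246064 = \left(- 2 \left(\left(-47\right) \left(- \frac{1}{109}\right)\right) - 6624\right) + 246064 = \left(\left(-2\right) \frac{47}{109} - 6624\right) + 246064 = \left(- \frac{94}{109} - 6624\right) + 246064 = - \frac{722110}{109} + 246064 = \frac{26098866}{109}$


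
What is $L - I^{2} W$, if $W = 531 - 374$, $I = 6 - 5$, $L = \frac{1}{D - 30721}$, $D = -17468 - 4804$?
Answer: $- \frac{8319902}{52993} \approx -157.0$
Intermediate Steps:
$D = -22272$
$L = - \frac{1}{52993}$ ($L = \frac{1}{-22272 - 30721} = \frac{1}{-52993} = - \frac{1}{52993} \approx -1.887 \cdot 10^{-5}$)
$I = 1$ ($I = 6 - 5 = 1$)
$W = 157$
$L - I^{2} W = - \frac{1}{52993} - 1^{2} \cdot 157 = - \frac{1}{52993} - 1 \cdot 157 = - \frac{1}{52993} - 157 = - \frac{8319902}{52993}$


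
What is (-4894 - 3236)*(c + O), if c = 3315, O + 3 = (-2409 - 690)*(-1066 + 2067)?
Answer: 25193138310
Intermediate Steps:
O = -3102102 (O = -3 + (-2409 - 690)*(-1066 + 2067) = -3 - 3099*1001 = -3 - 3102099 = -3102102)
(-4894 - 3236)*(c + O) = (-4894 - 3236)*(3315 - 3102102) = -8130*(-3098787) = 25193138310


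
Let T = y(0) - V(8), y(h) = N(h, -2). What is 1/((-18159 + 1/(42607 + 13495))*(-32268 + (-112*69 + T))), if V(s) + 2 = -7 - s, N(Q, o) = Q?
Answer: 56102/40728854799443 ≈ 1.3775e-9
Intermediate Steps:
V(s) = -9 - s (V(s) = -2 + (-7 - s) = -9 - s)
y(h) = h
T = 17 (T = 0 - (-9 - 1*8) = 0 - (-9 - 8) = 0 - 1*(-17) = 0 + 17 = 17)
1/((-18159 + 1/(42607 + 13495))*(-32268 + (-112*69 + T))) = 1/((-18159 + 1/(42607 + 13495))*(-32268 + (-112*69 + 17))) = 1/((-18159 + 1/56102)*(-32268 + (-7728 + 17))) = 1/((-18159 + 1/56102)*(-32268 - 7711)) = 1/(-1018756217/56102*(-39979)) = 1/(40728854799443/56102) = 56102/40728854799443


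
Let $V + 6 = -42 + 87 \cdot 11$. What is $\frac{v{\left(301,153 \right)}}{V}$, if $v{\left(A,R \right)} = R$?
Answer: $\frac{17}{101} \approx 0.16832$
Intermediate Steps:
$V = 909$ ($V = -6 + \left(-42 + 87 \cdot 11\right) = -6 + \left(-42 + 957\right) = -6 + 915 = 909$)
$\frac{v{\left(301,153 \right)}}{V} = \frac{153}{909} = 153 \cdot \frac{1}{909} = \frac{17}{101}$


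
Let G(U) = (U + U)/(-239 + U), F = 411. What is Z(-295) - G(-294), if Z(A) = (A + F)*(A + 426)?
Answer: 8098880/533 ≈ 15195.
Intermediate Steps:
G(U) = 2*U/(-239 + U) (G(U) = (2*U)/(-239 + U) = 2*U/(-239 + U))
Z(A) = (411 + A)*(426 + A) (Z(A) = (A + 411)*(A + 426) = (411 + A)*(426 + A))
Z(-295) - G(-294) = (175086 + (-295)**2 + 837*(-295)) - 2*(-294)/(-239 - 294) = (175086 + 87025 - 246915) - 2*(-294)/(-533) = 15196 - 2*(-294)*(-1)/533 = 15196 - 1*588/533 = 15196 - 588/533 = 8098880/533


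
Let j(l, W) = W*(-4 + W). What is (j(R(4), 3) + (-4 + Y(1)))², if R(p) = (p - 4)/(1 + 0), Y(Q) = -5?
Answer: 144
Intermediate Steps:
R(p) = -4 + p (R(p) = (-4 + p)/1 = (-4 + p)*1 = -4 + p)
(j(R(4), 3) + (-4 + Y(1)))² = (3*(-4 + 3) + (-4 - 5))² = (3*(-1) - 9)² = (-3 - 9)² = (-12)² = 144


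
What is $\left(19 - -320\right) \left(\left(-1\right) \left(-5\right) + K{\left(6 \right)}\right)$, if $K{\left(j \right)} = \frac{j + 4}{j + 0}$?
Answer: $2260$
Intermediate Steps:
$K{\left(j \right)} = \frac{4 + j}{j}$
$\left(19 - -320\right) \left(\left(-1\right) \left(-5\right) + K{\left(6 \right)}\right) = \left(19 - -320\right) \left(\left(-1\right) \left(-5\right) + \frac{4 + 6}{6}\right) = \left(19 + 320\right) \left(5 + \frac{1}{6} \cdot 10\right) = 339 \left(5 + \frac{5}{3}\right) = 339 \cdot \frac{20}{3} = 2260$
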